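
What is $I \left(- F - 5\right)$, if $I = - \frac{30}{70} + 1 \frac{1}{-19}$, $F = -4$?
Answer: $\frac{64}{133} \approx 0.4812$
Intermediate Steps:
$I = - \frac{64}{133}$ ($I = \left(-30\right) \frac{1}{70} + 1 \left(- \frac{1}{19}\right) = - \frac{3}{7} - \frac{1}{19} = - \frac{64}{133} \approx -0.4812$)
$I \left(- F - 5\right) = - \frac{64 \left(\left(-1\right) \left(-4\right) - 5\right)}{133} = - \frac{64 \left(4 - 5\right)}{133} = \left(- \frac{64}{133}\right) \left(-1\right) = \frac{64}{133}$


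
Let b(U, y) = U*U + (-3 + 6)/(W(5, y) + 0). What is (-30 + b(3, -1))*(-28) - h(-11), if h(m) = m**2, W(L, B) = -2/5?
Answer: 677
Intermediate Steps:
W(L, B) = -2/5 (W(L, B) = -2*1/5 = -2/5)
b(U, y) = -15/2 + U**2 (b(U, y) = U*U + (-3 + 6)/(-2/5 + 0) = U**2 + 3/(-2/5) = U**2 + 3*(-5/2) = U**2 - 15/2 = -15/2 + U**2)
(-30 + b(3, -1))*(-28) - h(-11) = (-30 + (-15/2 + 3**2))*(-28) - 1*(-11)**2 = (-30 + (-15/2 + 9))*(-28) - 1*121 = (-30 + 3/2)*(-28) - 121 = -57/2*(-28) - 121 = 798 - 121 = 677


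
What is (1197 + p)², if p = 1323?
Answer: 6350400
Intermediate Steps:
(1197 + p)² = (1197 + 1323)² = 2520² = 6350400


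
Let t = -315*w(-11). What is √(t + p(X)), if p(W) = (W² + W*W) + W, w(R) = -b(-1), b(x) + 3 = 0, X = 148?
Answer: 27*√59 ≈ 207.39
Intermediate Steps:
b(x) = -3 (b(x) = -3 + 0 = -3)
w(R) = 3 (w(R) = -1*(-3) = 3)
p(W) = W + 2*W² (p(W) = (W² + W²) + W = 2*W² + W = W + 2*W²)
t = -945 (t = -315*3 = -945)
√(t + p(X)) = √(-945 + 148*(1 + 2*148)) = √(-945 + 148*(1 + 296)) = √(-945 + 148*297) = √(-945 + 43956) = √43011 = 27*√59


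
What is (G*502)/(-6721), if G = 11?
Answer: -502/611 ≈ -0.82160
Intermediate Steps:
(G*502)/(-6721) = (11*502)/(-6721) = 5522*(-1/6721) = -502/611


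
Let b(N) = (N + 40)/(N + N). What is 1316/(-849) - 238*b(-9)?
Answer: 1040039/2547 ≈ 408.34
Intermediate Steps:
b(N) = (40 + N)/(2*N) (b(N) = (40 + N)/((2*N)) = (40 + N)*(1/(2*N)) = (40 + N)/(2*N))
1316/(-849) - 238*b(-9) = 1316/(-849) - 119*(40 - 9)/(-9) = 1316*(-1/849) - 119*(-1)*31/9 = -1316/849 - 238*(-31/18) = -1316/849 + 3689/9 = 1040039/2547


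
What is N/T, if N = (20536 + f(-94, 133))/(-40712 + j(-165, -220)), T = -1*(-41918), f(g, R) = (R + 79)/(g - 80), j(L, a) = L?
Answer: -893263/74536470741 ≈ -1.1984e-5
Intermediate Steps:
f(g, R) = (79 + R)/(-80 + g)
T = 41918
N = -1786526/3556299 (N = (20536 + (79 + 133)/(-80 - 94))/(-40712 - 165) = (20536 + 212/(-174))/(-40877) = (20536 - 1/174*212)*(-1/40877) = (20536 - 106/87)*(-1/40877) = (1786526/87)*(-1/40877) = -1786526/3556299 ≈ -0.50236)
N/T = -1786526/3556299/41918 = -1786526/3556299*1/41918 = -893263/74536470741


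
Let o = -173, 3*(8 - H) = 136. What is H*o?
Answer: 19376/3 ≈ 6458.7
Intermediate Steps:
H = -112/3 (H = 8 - ⅓*136 = 8 - 136/3 = -112/3 ≈ -37.333)
H*o = -112/3*(-173) = 19376/3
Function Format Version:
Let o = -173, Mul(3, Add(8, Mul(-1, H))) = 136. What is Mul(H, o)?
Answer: Rational(19376, 3) ≈ 6458.7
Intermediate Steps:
H = Rational(-112, 3) (H = Add(8, Mul(Rational(-1, 3), 136)) = Add(8, Rational(-136, 3)) = Rational(-112, 3) ≈ -37.333)
Mul(H, o) = Mul(Rational(-112, 3), -173) = Rational(19376, 3)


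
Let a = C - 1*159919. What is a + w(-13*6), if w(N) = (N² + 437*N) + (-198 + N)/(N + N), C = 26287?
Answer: -2101219/13 ≈ -1.6163e+5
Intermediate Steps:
w(N) = N² + 437*N + (-198 + N)/(2*N) (w(N) = (N² + 437*N) + (-198 + N)/((2*N)) = (N² + 437*N) + (-198 + N)*(1/(2*N)) = (N² + 437*N) + (-198 + N)/(2*N) = N² + 437*N + (-198 + N)/(2*N))
a = -133632 (a = 26287 - 1*159919 = 26287 - 159919 = -133632)
a + w(-13*6) = -133632 + (½ + (-13*6)² - 99/((-13*6)) + 437*(-13*6)) = -133632 + (½ + (-78)² - 99/(-78) + 437*(-78)) = -133632 + (½ + 6084 - 99*(-1/78) - 34086) = -133632 + (½ + 6084 + 33/26 - 34086) = -133632 - 364003/13 = -2101219/13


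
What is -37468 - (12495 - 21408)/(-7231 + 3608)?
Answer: -135755477/3623 ≈ -37470.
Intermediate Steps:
-37468 - (12495 - 21408)/(-7231 + 3608) = -37468 - (-8913)/(-3623) = -37468 - (-8913)*(-1)/3623 = -37468 - 1*8913/3623 = -37468 - 8913/3623 = -135755477/3623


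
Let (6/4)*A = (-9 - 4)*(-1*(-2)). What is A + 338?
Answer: 962/3 ≈ 320.67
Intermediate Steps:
A = -52/3 (A = 2*((-9 - 4)*(-1*(-2)))/3 = 2*(-13*2)/3 = (⅔)*(-26) = -52/3 ≈ -17.333)
A + 338 = -52/3 + 338 = 962/3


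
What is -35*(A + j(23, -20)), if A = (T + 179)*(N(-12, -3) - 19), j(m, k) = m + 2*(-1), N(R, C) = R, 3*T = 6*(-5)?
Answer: 182630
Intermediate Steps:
T = -10 (T = (6*(-5))/3 = (1/3)*(-30) = -10)
j(m, k) = -2 + m (j(m, k) = m - 2 = -2 + m)
A = -5239 (A = (-10 + 179)*(-12 - 19) = 169*(-31) = -5239)
-35*(A + j(23, -20)) = -35*(-5239 + (-2 + 23)) = -35*(-5239 + 21) = -35*(-5218) = 182630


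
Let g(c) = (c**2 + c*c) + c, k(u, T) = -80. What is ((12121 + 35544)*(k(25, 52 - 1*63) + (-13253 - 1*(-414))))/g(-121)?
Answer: -615784135/29161 ≈ -21117.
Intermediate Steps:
g(c) = c + 2*c**2 (g(c) = (c**2 + c**2) + c = 2*c**2 + c = c + 2*c**2)
((12121 + 35544)*(k(25, 52 - 1*63) + (-13253 - 1*(-414))))/g(-121) = ((12121 + 35544)*(-80 + (-13253 - 1*(-414))))/((-121*(1 + 2*(-121)))) = (47665*(-80 + (-13253 + 414)))/((-121*(1 - 242))) = (47665*(-80 - 12839))/((-121*(-241))) = (47665*(-12919))/29161 = -615784135*1/29161 = -615784135/29161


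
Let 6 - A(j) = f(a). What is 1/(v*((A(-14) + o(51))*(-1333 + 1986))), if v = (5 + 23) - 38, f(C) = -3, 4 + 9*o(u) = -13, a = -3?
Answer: -9/417920 ≈ -2.1535e-5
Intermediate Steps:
o(u) = -17/9 (o(u) = -4/9 + (⅑)*(-13) = -4/9 - 13/9 = -17/9)
A(j) = 9 (A(j) = 6 - 1*(-3) = 6 + 3 = 9)
v = -10 (v = 28 - 38 = -10)
1/(v*((A(-14) + o(51))*(-1333 + 1986))) = 1/(-10*(9 - 17/9)*(-1333 + 1986)) = 1/(-640*653/9) = 1/(-10*41792/9) = 1/(-417920/9) = -9/417920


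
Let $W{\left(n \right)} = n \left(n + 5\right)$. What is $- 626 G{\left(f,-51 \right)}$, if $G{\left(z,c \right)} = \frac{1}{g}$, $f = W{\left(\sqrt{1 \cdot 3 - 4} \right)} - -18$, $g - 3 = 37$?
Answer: $- \frac{313}{20} \approx -15.65$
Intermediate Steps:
$g = 40$ ($g = 3 + 37 = 40$)
$W{\left(n \right)} = n \left(5 + n\right)$
$f = 18 + i \left(5 + i\right)$ ($f = \sqrt{1 \cdot 3 - 4} \left(5 + \sqrt{1 \cdot 3 - 4}\right) - -18 = \sqrt{3 - 4} \left(5 + \sqrt{3 - 4}\right) + 18 = \sqrt{-1} \left(5 + \sqrt{-1}\right) + 18 = i \left(5 + i\right) + 18 = 18 + i \left(5 + i\right) \approx 17.0 + 5.0 i$)
$G{\left(z,c \right)} = \frac{1}{40}$
$- 626 G{\left(f,-51 \right)} = \left(-626\right) \frac{1}{40} = - \frac{313}{20}$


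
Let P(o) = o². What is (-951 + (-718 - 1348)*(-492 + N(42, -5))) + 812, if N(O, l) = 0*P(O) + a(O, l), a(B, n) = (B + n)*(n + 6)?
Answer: 939891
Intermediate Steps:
a(B, n) = (6 + n)*(B + n) (a(B, n) = (B + n)*(6 + n) = (6 + n)*(B + n))
N(O, l) = l² + 6*O + 6*l + O*l (N(O, l) = 0*O² + (l² + 6*O + 6*l + O*l) = 0 + (l² + 6*O + 6*l + O*l) = l² + 6*O + 6*l + O*l)
(-951 + (-718 - 1348)*(-492 + N(42, -5))) + 812 = (-951 + (-718 - 1348)*(-492 + ((-5)² + 6*42 + 6*(-5) + 42*(-5)))) + 812 = (-951 - 2066*(-492 + (25 + 252 - 30 - 210))) + 812 = (-951 - 2066*(-492 + 37)) + 812 = (-951 - 2066*(-455)) + 812 = (-951 + 940030) + 812 = 939079 + 812 = 939891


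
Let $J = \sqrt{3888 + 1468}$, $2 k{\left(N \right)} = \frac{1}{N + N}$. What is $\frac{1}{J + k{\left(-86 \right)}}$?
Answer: $\frac{344}{633807615} + \frac{236672 \sqrt{1339}}{633807615} \approx 0.013665$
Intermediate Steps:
$k{\left(N \right)} = \frac{1}{4 N}$ ($k{\left(N \right)} = \frac{1}{2 \left(N + N\right)} = \frac{1}{2 \cdot 2 N} = \frac{\frac{1}{2} \frac{1}{N}}{2} = \frac{1}{4 N}$)
$J = 2 \sqrt{1339}$ ($J = \sqrt{5356} = 2 \sqrt{1339} \approx 73.185$)
$\frac{1}{J + k{\left(-86 \right)}} = \frac{1}{2 \sqrt{1339} + \frac{1}{4 \left(-86\right)}} = \frac{1}{2 \sqrt{1339} + \frac{1}{4} \left(- \frac{1}{86}\right)} = \frac{1}{2 \sqrt{1339} - \frac{1}{344}} = \frac{1}{- \frac{1}{344} + 2 \sqrt{1339}}$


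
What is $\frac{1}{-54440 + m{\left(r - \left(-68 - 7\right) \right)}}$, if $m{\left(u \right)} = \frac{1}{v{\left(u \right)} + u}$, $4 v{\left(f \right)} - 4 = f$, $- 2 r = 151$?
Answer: $- \frac{3}{163312} \approx -1.837 \cdot 10^{-5}$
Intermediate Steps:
$r = - \frac{151}{2}$ ($r = \left(- \frac{1}{2}\right) 151 = - \frac{151}{2} \approx -75.5$)
$v{\left(f \right)} = 1 + \frac{f}{4}$
$m{\left(u \right)} = \frac{1}{1 + \frac{5 u}{4}}$ ($m{\left(u \right)} = \frac{1}{\left(1 + \frac{u}{4}\right) + u} = \frac{1}{1 + \frac{5 u}{4}}$)
$\frac{1}{-54440 + m{\left(r - \left(-68 - 7\right) \right)}} = \frac{1}{-54440 + \frac{4}{4 + 5 \left(- \frac{151}{2} - \left(-68 - 7\right)\right)}} = \frac{1}{-54440 + \frac{4}{4 + 5 \left(- \frac{151}{2} - -75\right)}} = \frac{1}{-54440 + \frac{4}{4 + 5 \left(- \frac{151}{2} + 75\right)}} = \frac{1}{-54440 + \frac{4}{4 + 5 \left(- \frac{1}{2}\right)}} = \frac{1}{-54440 + \frac{4}{4 - \frac{5}{2}}} = \frac{1}{-54440 + \frac{4}{\frac{3}{2}}} = \frac{1}{-54440 + 4 \cdot \frac{2}{3}} = \frac{1}{-54440 + \frac{8}{3}} = \frac{1}{- \frac{163312}{3}} = - \frac{3}{163312}$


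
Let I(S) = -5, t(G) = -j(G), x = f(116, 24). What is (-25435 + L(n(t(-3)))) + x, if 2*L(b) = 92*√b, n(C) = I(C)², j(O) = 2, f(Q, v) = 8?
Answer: -25197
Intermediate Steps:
x = 8
t(G) = -2 (t(G) = -1*2 = -2)
n(C) = 25 (n(C) = (-5)² = 25)
L(b) = 46*√b (L(b) = (92*√b)/2 = 46*√b)
(-25435 + L(n(t(-3)))) + x = (-25435 + 46*√25) + 8 = (-25435 + 46*5) + 8 = (-25435 + 230) + 8 = -25205 + 8 = -25197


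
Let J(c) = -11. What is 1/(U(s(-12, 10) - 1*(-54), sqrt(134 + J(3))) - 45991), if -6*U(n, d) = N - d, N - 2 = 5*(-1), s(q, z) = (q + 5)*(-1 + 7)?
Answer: -275943/12690756521 - sqrt(123)/12690756521 ≈ -2.1744e-5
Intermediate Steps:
s(q, z) = 30 + 6*q (s(q, z) = (5 + q)*6 = 30 + 6*q)
N = -3 (N = 2 + 5*(-1) = 2 - 5 = -3)
U(n, d) = 1/2 + d/6 (U(n, d) = -(-3 - d)/6 = 1/2 + d/6)
1/(U(s(-12, 10) - 1*(-54), sqrt(134 + J(3))) - 45991) = 1/((1/2 + sqrt(134 - 11)/6) - 45991) = 1/((1/2 + sqrt(123)/6) - 45991) = 1/(-91981/2 + sqrt(123)/6)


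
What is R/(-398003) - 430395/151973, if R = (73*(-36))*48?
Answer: -152128019073/60485709919 ≈ -2.5151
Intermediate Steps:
R = -126144 (R = -2628*48 = -126144)
R/(-398003) - 430395/151973 = -126144/(-398003) - 430395/151973 = -126144*(-1/398003) - 430395*1/151973 = 126144/398003 - 430395/151973 = -152128019073/60485709919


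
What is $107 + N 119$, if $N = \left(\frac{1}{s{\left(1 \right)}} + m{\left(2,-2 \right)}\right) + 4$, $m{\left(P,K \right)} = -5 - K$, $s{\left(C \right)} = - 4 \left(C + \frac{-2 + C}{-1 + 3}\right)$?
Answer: $\frac{333}{2} \approx 166.5$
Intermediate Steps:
$s{\left(C \right)} = 4 - 6 C$ ($s{\left(C \right)} = - 4 \left(C + \frac{-2 + C}{2}\right) = - 4 \left(C + \left(-2 + C\right) \frac{1}{2}\right) = - 4 \left(C + \left(-1 + \frac{C}{2}\right)\right) = - 4 \left(-1 + \frac{3 C}{2}\right) = 4 - 6 C$)
$N = \frac{1}{2}$ ($N = \left(\frac{1}{4 - 6} - 3\right) + 4 = \left(\frac{1}{4 - 6} + \left(-5 + 2\right)\right) + 4 = \left(\frac{1}{-2} - 3\right) + 4 = \left(- \frac{1}{2} - 3\right) + 4 = - \frac{7}{2} + 4 = \frac{1}{2} \approx 0.5$)
$107 + N 119 = 107 + \frac{1}{2} \cdot 119 = 107 + \frac{119}{2} = \frac{333}{2}$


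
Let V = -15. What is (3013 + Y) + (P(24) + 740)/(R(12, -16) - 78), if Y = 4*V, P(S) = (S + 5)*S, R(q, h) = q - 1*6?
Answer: 52795/18 ≈ 2933.1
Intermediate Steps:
R(q, h) = -6 + q (R(q, h) = q - 6 = -6 + q)
P(S) = S*(5 + S) (P(S) = (5 + S)*S = S*(5 + S))
Y = -60 (Y = 4*(-15) = -60)
(3013 + Y) + (P(24) + 740)/(R(12, -16) - 78) = (3013 - 60) + (24*(5 + 24) + 740)/((-6 + 12) - 78) = 2953 + (24*29 + 740)/(6 - 78) = 2953 + (696 + 740)/(-72) = 2953 + 1436*(-1/72) = 2953 - 359/18 = 52795/18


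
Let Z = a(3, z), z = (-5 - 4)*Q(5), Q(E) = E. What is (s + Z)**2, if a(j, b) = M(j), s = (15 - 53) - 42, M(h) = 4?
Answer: 5776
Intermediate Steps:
s = -80 (s = -38 - 42 = -80)
z = -45 (z = (-5 - 4)*5 = -9*5 = -45)
a(j, b) = 4
Z = 4
(s + Z)**2 = (-80 + 4)**2 = (-76)**2 = 5776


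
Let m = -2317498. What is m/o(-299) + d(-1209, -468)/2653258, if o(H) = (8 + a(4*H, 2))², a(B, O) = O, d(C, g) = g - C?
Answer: -768615004298/33165725 ≈ -23175.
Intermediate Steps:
o(H) = 100 (o(H) = (8 + 2)² = 10² = 100)
m/o(-299) + d(-1209, -468)/2653258 = -2317498/100 + (-468 - 1*(-1209))/2653258 = -2317498*1/100 + (-468 + 1209)*(1/2653258) = -1158749/50 + 741*(1/2653258) = -1158749/50 + 741/2653258 = -768615004298/33165725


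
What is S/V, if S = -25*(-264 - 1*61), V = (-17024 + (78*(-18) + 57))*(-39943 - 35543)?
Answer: 8125/1386753306 ≈ 5.8590e-6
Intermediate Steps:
V = 1386753306 (V = (-17024 + (-1404 + 57))*(-75486) = (-17024 - 1347)*(-75486) = -18371*(-75486) = 1386753306)
S = 8125 (S = -25*(-264 - 61) = -25*(-325) = 8125)
S/V = 8125/1386753306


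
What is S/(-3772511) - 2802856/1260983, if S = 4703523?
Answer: -16504867634525/4757072238313 ≈ -3.4695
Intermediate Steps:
S/(-3772511) - 2802856/1260983 = 4703523/(-3772511) - 2802856/1260983 = 4703523*(-1/3772511) - 2802856*1/1260983 = -4703523/3772511 - 2802856/1260983 = -16504867634525/4757072238313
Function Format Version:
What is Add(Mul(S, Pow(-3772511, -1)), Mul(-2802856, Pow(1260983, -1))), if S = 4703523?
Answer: Rational(-16504867634525, 4757072238313) ≈ -3.4695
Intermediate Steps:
Add(Mul(S, Pow(-3772511, -1)), Mul(-2802856, Pow(1260983, -1))) = Add(Mul(4703523, Pow(-3772511, -1)), Mul(-2802856, Pow(1260983, -1))) = Add(Mul(4703523, Rational(-1, 3772511)), Mul(-2802856, Rational(1, 1260983))) = Add(Rational(-4703523, 3772511), Rational(-2802856, 1260983)) = Rational(-16504867634525, 4757072238313)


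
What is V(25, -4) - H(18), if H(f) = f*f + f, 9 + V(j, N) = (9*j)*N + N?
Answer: -1255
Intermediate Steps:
V(j, N) = -9 + N + 9*N*j (V(j, N) = -9 + ((9*j)*N + N) = -9 + (9*N*j + N) = -9 + (N + 9*N*j) = -9 + N + 9*N*j)
H(f) = f + f² (H(f) = f² + f = f + f²)
V(25, -4) - H(18) = (-9 - 4 + 9*(-4)*25) - 18*(1 + 18) = (-9 - 4 - 900) - 18*19 = -913 - 1*342 = -913 - 342 = -1255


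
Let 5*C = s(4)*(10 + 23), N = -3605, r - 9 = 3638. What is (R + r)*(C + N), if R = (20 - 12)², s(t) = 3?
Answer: -66523386/5 ≈ -1.3305e+7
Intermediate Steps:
r = 3647 (r = 9 + 3638 = 3647)
R = 64 (R = 8² = 64)
C = 99/5 (C = (3*(10 + 23))/5 = (3*33)/5 = (⅕)*99 = 99/5 ≈ 19.800)
(R + r)*(C + N) = (64 + 3647)*(99/5 - 3605) = 3711*(-17926/5) = -66523386/5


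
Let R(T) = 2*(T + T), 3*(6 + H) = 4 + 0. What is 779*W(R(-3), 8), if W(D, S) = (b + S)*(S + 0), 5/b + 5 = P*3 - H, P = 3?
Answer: 694868/13 ≈ 53451.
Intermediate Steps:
H = -14/3 (H = -6 + (4 + 0)/3 = -6 + (⅓)*4 = -6 + 4/3 = -14/3 ≈ -4.6667)
R(T) = 4*T (R(T) = 2*(2*T) = 4*T)
b = 15/26 (b = 5/(-5 + (3*3 - 1*(-14/3))) = 5/(-5 + (9 + 14/3)) = 5/(-5 + 41/3) = 5/(26/3) = 5*(3/26) = 15/26 ≈ 0.57692)
W(D, S) = S*(15/26 + S) (W(D, S) = (15/26 + S)*(S + 0) = (15/26 + S)*S = S*(15/26 + S))
779*W(R(-3), 8) = 779*((1/26)*8*(15 + 26*8)) = 779*((1/26)*8*(15 + 208)) = 779*((1/26)*8*223) = 779*(892/13) = 694868/13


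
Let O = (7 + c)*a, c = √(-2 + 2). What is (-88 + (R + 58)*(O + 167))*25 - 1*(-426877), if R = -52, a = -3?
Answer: 446577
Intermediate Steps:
c = 0 (c = √0 = 0)
O = -21 (O = (7 + 0)*(-3) = 7*(-3) = -21)
(-88 + (R + 58)*(O + 167))*25 - 1*(-426877) = (-88 + (-52 + 58)*(-21 + 167))*25 - 1*(-426877) = (-88 + 6*146)*25 + 426877 = (-88 + 876)*25 + 426877 = 788*25 + 426877 = 19700 + 426877 = 446577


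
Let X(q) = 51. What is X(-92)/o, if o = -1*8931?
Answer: -17/2977 ≈ -0.0057104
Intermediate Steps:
o = -8931
X(-92)/o = 51/(-8931) = 51*(-1/8931) = -17/2977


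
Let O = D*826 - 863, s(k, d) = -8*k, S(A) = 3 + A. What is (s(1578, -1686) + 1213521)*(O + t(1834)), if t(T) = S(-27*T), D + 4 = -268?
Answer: -330306719850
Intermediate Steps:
D = -272 (D = -4 - 268 = -272)
t(T) = 3 - 27*T
O = -225535 (O = -272*826 - 863 = -224672 - 863 = -225535)
(s(1578, -1686) + 1213521)*(O + t(1834)) = (-8*1578 + 1213521)*(-225535 + (3 - 27*1834)) = (-12624 + 1213521)*(-225535 + (3 - 49518)) = 1200897*(-225535 - 49515) = 1200897*(-275050) = -330306719850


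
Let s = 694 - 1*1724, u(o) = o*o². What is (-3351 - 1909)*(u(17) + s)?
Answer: -20424580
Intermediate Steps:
u(o) = o³
s = -1030 (s = 694 - 1724 = -1030)
(-3351 - 1909)*(u(17) + s) = (-3351 - 1909)*(17³ - 1030) = -5260*(4913 - 1030) = -5260*3883 = -20424580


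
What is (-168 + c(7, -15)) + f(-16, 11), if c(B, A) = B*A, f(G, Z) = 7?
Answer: -266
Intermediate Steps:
c(B, A) = A*B
(-168 + c(7, -15)) + f(-16, 11) = (-168 - 15*7) + 7 = (-168 - 105) + 7 = -273 + 7 = -266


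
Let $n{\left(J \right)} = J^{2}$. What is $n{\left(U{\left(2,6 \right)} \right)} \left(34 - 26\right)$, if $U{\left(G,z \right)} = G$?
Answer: $32$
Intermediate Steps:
$n{\left(U{\left(2,6 \right)} \right)} \left(34 - 26\right) = 2^{2} \left(34 - 26\right) = 4 \cdot 8 = 32$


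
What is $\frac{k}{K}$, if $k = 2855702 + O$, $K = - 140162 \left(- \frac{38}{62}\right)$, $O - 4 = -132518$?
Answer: $\frac{42209414}{1331539} \approx 31.7$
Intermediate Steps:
$O = -132514$ ($O = 4 - 132518 = -132514$)
$K = \frac{2663078}{31}$ ($K = - 140162 \left(\left(-38\right) \frac{1}{62}\right) = \left(-140162\right) \left(- \frac{19}{31}\right) = \frac{2663078}{31} \approx 85906.0$)
$k = 2723188$ ($k = 2855702 - 132514 = 2723188$)
$\frac{k}{K} = \frac{2723188}{\frac{2663078}{31}} = 2723188 \cdot \frac{31}{2663078} = \frac{42209414}{1331539}$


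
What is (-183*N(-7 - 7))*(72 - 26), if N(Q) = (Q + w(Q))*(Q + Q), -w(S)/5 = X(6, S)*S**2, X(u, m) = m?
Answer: 3230559024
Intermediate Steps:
w(S) = -5*S**3 (w(S) = -5*S*S**2 = -5*S**3)
N(Q) = 2*Q*(Q - 5*Q**3) (N(Q) = (Q - 5*Q**3)*(Q + Q) = (Q - 5*Q**3)*(2*Q) = 2*Q*(Q - 5*Q**3))
(-183*N(-7 - 7))*(72 - 26) = (-183*(-7 - 7)**2*(2 - 10*(-7 - 7)**2))*(72 - 26) = -183*(-14)**2*(2 - 10*(-14)**2)*46 = -35868*(2 - 10*196)*46 = -35868*(2 - 1960)*46 = -35868*(-1958)*46 = -183*(-383768)*46 = 70229544*46 = 3230559024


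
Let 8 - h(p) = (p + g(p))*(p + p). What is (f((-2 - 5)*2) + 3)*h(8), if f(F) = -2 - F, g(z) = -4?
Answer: -840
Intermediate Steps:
h(p) = 8 - 2*p*(-4 + p) (h(p) = 8 - (p - 4)*(p + p) = 8 - (-4 + p)*2*p = 8 - 2*p*(-4 + p))
(f((-2 - 5)*2) + 3)*h(8) = ((-2 - (-2 - 5)*2) + 3)*(8 - 2*8² + 8*8) = ((-2 - (-7)*2) + 3)*(8 - 2*64 + 64) = ((-2 - 1*(-14)) + 3)*(8 - 128 + 64) = ((-2 + 14) + 3)*(-56) = (12 + 3)*(-56) = 15*(-56) = -840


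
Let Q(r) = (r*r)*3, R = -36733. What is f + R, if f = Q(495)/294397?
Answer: -10813349926/294397 ≈ -36731.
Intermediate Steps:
Q(r) = 3*r**2 (Q(r) = r**2*3 = 3*r**2)
f = 735075/294397 (f = (3*495**2)/294397 = (3*245025)*(1/294397) = 735075*(1/294397) = 735075/294397 ≈ 2.4969)
f + R = 735075/294397 - 36733 = -10813349926/294397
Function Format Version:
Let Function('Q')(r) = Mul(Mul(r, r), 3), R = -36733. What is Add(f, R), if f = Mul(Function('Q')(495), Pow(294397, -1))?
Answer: Rational(-10813349926, 294397) ≈ -36731.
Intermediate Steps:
Function('Q')(r) = Mul(3, Pow(r, 2)) (Function('Q')(r) = Mul(Pow(r, 2), 3) = Mul(3, Pow(r, 2)))
f = Rational(735075, 294397) (f = Mul(Mul(3, Pow(495, 2)), Pow(294397, -1)) = Mul(Mul(3, 245025), Rational(1, 294397)) = Mul(735075, Rational(1, 294397)) = Rational(735075, 294397) ≈ 2.4969)
Add(f, R) = Add(Rational(735075, 294397), -36733) = Rational(-10813349926, 294397)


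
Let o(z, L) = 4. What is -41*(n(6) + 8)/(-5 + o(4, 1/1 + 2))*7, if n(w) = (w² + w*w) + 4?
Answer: 24108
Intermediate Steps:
n(w) = 4 + 2*w² (n(w) = (w² + w²) + 4 = 2*w² + 4 = 4 + 2*w²)
-41*(n(6) + 8)/(-5 + o(4, 1/1 + 2))*7 = -41*((4 + 2*6²) + 8)/(-5 + 4)*7 = -41*((4 + 2*36) + 8)/(-1)*7 = -41*((4 + 72) + 8)*(-1)*7 = -41*(76 + 8)*(-1)*7 = -3444*(-1)*7 = -41*(-84)*7 = 3444*7 = 24108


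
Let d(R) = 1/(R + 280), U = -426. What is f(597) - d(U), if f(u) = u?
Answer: 87163/146 ≈ 597.01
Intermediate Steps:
d(R) = 1/(280 + R)
f(597) - d(U) = 597 - 1/(280 - 426) = 597 - 1/(-146) = 597 - 1*(-1/146) = 597 + 1/146 = 87163/146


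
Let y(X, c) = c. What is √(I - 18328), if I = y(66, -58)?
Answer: I*√18386 ≈ 135.59*I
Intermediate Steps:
I = -58
√(I - 18328) = √(-58 - 18328) = √(-18386) = I*√18386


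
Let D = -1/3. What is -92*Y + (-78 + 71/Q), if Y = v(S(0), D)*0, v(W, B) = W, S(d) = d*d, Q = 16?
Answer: -1177/16 ≈ -73.563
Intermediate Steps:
S(d) = d**2
D = -1/3 (D = -1*1/3 = -1/3 ≈ -0.33333)
Y = 0 (Y = 0**2*0 = 0*0 = 0)
-92*Y + (-78 + 71/Q) = -92*0 + (-78 + 71/16) = 0 + (-78 + 71*(1/16)) = 0 + (-78 + 71/16) = 0 - 1177/16 = -1177/16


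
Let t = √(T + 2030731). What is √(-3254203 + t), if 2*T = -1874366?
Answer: √(-3254203 + 2*√273387) ≈ 1803.7*I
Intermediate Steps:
T = -937183 (T = (½)*(-1874366) = -937183)
t = 2*√273387 (t = √(-937183 + 2030731) = √1093548 = 2*√273387 ≈ 1045.7)
√(-3254203 + t) = √(-3254203 + 2*√273387)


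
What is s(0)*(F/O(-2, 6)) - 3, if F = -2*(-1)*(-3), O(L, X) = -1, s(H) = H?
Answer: -3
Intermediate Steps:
F = -6 (F = 2*(-3) = -6)
s(0)*(F/O(-2, 6)) - 3 = 0*(-6/(-1)) - 3 = 0*(-6*(-1)) - 3 = 0*6 - 3 = 0 - 3 = -3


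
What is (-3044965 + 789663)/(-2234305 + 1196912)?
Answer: 322186/148199 ≈ 2.1740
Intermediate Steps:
(-3044965 + 789663)/(-2234305 + 1196912) = -2255302/(-1037393) = -2255302*(-1/1037393) = 322186/148199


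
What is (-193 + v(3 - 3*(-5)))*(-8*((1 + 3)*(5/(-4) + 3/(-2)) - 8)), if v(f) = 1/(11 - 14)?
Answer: -88160/3 ≈ -29387.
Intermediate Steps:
v(f) = -⅓ (v(f) = 1/(-3) = -⅓)
(-193 + v(3 - 3*(-5)))*(-8*((1 + 3)*(5/(-4) + 3/(-2)) - 8)) = (-193 - ⅓)*(-8*((1 + 3)*(5/(-4) + 3/(-2)) - 8)) = -(-4640)*(4*(5*(-¼) + 3*(-½)) - 8)/3 = -(-4640)*(4*(-5/4 - 3/2) - 8)/3 = -(-4640)*(4*(-11/4) - 8)/3 = -(-4640)*(-11 - 8)/3 = -(-4640)*(-19)/3 = -580/3*152 = -88160/3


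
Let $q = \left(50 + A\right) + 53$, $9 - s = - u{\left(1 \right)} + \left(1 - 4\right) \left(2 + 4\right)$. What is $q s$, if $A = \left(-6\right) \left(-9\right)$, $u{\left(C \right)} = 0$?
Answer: $4239$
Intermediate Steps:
$A = 54$
$s = 27$ ($s = 9 - \left(\left(-1\right) 0 + \left(1 - 4\right) \left(2 + 4\right)\right) = 9 - \left(0 - 18\right) = 9 - -18 = 9 + 18 = 27$)
$q = 157$ ($q = \left(50 + 54\right) + 53 = 104 + 53 = 157$)
$q s = 157 \cdot 27 = 4239$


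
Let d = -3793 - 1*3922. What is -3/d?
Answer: 3/7715 ≈ 0.00038885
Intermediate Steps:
d = -7715 (d = -3793 - 3922 = -7715)
-3/d = -3/(-7715) = -3*(-1/7715) = 3/7715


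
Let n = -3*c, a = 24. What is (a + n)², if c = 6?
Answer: 36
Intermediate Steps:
n = -18 (n = -3*6 = -18)
(a + n)² = (24 - 18)² = 6² = 36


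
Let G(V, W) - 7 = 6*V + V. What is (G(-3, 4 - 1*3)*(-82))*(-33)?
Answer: -37884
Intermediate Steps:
G(V, W) = 7 + 7*V (G(V, W) = 7 + (6*V + V) = 7 + 7*V)
(G(-3, 4 - 1*3)*(-82))*(-33) = ((7 + 7*(-3))*(-82))*(-33) = ((7 - 21)*(-82))*(-33) = -14*(-82)*(-33) = 1148*(-33) = -37884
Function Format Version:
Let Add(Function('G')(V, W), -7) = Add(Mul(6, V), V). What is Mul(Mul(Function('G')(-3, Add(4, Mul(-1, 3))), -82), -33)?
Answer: -37884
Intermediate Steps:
Function('G')(V, W) = Add(7, Mul(7, V)) (Function('G')(V, W) = Add(7, Add(Mul(6, V), V)) = Add(7, Mul(7, V)))
Mul(Mul(Function('G')(-3, Add(4, Mul(-1, 3))), -82), -33) = Mul(Mul(Add(7, Mul(7, -3)), -82), -33) = Mul(Mul(Add(7, -21), -82), -33) = Mul(Mul(-14, -82), -33) = Mul(1148, -33) = -37884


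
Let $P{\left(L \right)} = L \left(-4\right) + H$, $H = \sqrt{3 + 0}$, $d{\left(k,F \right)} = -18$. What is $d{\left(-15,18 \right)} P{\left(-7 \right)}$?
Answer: $-504 - 18 \sqrt{3} \approx -535.18$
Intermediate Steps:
$H = \sqrt{3} \approx 1.732$
$P{\left(L \right)} = \sqrt{3} - 4 L$ ($P{\left(L \right)} = L \left(-4\right) + \sqrt{3} = - 4 L + \sqrt{3} = \sqrt{3} - 4 L$)
$d{\left(-15,18 \right)} P{\left(-7 \right)} = - 18 \left(\sqrt{3} - -28\right) = - 18 \left(\sqrt{3} + 28\right) = - 18 \left(28 + \sqrt{3}\right) = -504 - 18 \sqrt{3}$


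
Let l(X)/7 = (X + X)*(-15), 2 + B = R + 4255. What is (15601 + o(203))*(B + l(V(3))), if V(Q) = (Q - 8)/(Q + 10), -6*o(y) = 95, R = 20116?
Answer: 9907396939/26 ≈ 3.8105e+8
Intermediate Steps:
o(y) = -95/6 (o(y) = -1/6*95 = -95/6)
B = 24369 (B = -2 + (20116 + 4255) = -2 + 24371 = 24369)
V(Q) = (-8 + Q)/(10 + Q)
l(X) = -210*X (l(X) = 7*((X + X)*(-15)) = 7*((2*X)*(-15)) = 7*(-30*X) = -210*X)
(15601 + o(203))*(B + l(V(3))) = (15601 - 95/6)*(24369 - 210*(-8 + 3)/(10 + 3)) = 93511*(24369 - 210*(-5)/13)/6 = 93511*(24369 - 210*(-5/13))/6 = 93511*(24369 + 1050/13)/6 = (93511/6)*(317847/13) = 9907396939/26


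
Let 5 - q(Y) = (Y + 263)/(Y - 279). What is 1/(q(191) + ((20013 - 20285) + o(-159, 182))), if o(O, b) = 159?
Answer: -44/4525 ≈ -0.0097238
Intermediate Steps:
q(Y) = 5 - (263 + Y)/(-279 + Y) (q(Y) = 5 - (Y + 263)/(Y - 279) = 5 - (263 + Y)/(-279 + Y))
1/(q(191) + ((20013 - 20285) + o(-159, 182))) = 1/(2*(-829 + 2*191)/(-279 + 191) + ((20013 - 20285) + 159)) = 1/(2*(-829 + 382)/(-88) + (-272 + 159)) = 1/(2*(-1/88)*(-447) - 113) = 1/(447/44 - 113) = 1/(-4525/44) = -44/4525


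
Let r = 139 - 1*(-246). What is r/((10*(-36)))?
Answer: -77/72 ≈ -1.0694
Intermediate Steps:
r = 385 (r = 139 + 246 = 385)
r/((10*(-36))) = 385/((10*(-36))) = 385/(-360) = 385*(-1/360) = -77/72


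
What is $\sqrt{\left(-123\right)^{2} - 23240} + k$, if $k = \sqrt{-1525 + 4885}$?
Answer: $4 \sqrt{210} + i \sqrt{8111} \approx 57.966 + 90.061 i$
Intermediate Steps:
$k = 4 \sqrt{210}$ ($k = \sqrt{3360} = 4 \sqrt{210} \approx 57.966$)
$\sqrt{\left(-123\right)^{2} - 23240} + k = \sqrt{\left(-123\right)^{2} - 23240} + 4 \sqrt{210} = \sqrt{15129 - 23240} + 4 \sqrt{210} = \sqrt{-8111} + 4 \sqrt{210} = i \sqrt{8111} + 4 \sqrt{210} = 4 \sqrt{210} + i \sqrt{8111}$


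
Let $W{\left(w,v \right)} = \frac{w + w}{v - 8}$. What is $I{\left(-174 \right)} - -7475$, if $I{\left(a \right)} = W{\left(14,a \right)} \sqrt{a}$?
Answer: $7475 - \frac{2 i \sqrt{174}}{13} \approx 7475.0 - 2.0294 i$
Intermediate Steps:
$W{\left(w,v \right)} = \frac{2 w}{-8 + v}$
$I{\left(a \right)} = \frac{28 \sqrt{a}}{-8 + a}$ ($I{\left(a \right)} = 2 \cdot 14 \frac{1}{-8 + a} \sqrt{a} = \frac{28}{-8 + a} \sqrt{a} = \frac{28 \sqrt{a}}{-8 + a}$)
$I{\left(-174 \right)} - -7475 = \frac{28 \sqrt{-174}}{-8 - 174} - -7475 = \frac{28 i \sqrt{174}}{-182} + 7475 = 28 i \sqrt{174} \left(- \frac{1}{182}\right) + 7475 = - \frac{2 i \sqrt{174}}{13} + 7475 = 7475 - \frac{2 i \sqrt{174}}{13}$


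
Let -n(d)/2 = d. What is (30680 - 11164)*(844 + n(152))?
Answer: 10538640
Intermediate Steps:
n(d) = -2*d
(30680 - 11164)*(844 + n(152)) = (30680 - 11164)*(844 - 2*152) = 19516*(844 - 304) = 19516*540 = 10538640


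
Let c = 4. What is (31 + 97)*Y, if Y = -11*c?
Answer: -5632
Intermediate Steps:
Y = -44 (Y = -11*4 = -44)
(31 + 97)*Y = (31 + 97)*(-44) = 128*(-44) = -5632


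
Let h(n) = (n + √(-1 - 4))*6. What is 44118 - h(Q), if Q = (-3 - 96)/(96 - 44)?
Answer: 1147365/26 - 6*I*√5 ≈ 44129.0 - 13.416*I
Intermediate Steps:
Q = -99/52 ≈ -1.9038
h(n) = 6*n + 6*I*√5 (h(n) = (n + √(-5))*6 = (n + I*√5)*6 = 6*n + 6*I*√5)
44118 - h(Q) = 44118 - (6*(-99/52) + 6*I*√5) = 44118 - (-297/26 + 6*I*√5) = 44118 + (297/26 - 6*I*√5) = 1147365/26 - 6*I*√5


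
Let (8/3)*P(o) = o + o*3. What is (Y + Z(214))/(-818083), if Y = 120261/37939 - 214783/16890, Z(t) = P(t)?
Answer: -28510864709/74888452617990 ≈ -0.00038071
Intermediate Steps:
P(o) = 3*o/2 (P(o) = 3*(o + o*3)/8 = 3*(o + 3*o)/8 = 3*(4*o)/8 = 3*o/2)
Z(t) = 3*t/2
Y = -6117443947/640789710 (Y = 120261*(1/37939) - 214783*1/16890 = 120261/37939 - 214783/16890 = -6117443947/640789710 ≈ -9.5467)
(Y + Z(214))/(-818083) = (-6117443947/640789710 + (3/2)*214)/(-818083) = (-6117443947/640789710 + 321)*(-1/818083) = (199576052963/640789710)*(-1/818083) = -28510864709/74888452617990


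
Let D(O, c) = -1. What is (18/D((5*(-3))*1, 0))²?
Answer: 324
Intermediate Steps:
(18/D((5*(-3))*1, 0))² = (18/(-1))² = (18*(-1))² = (-18)² = 324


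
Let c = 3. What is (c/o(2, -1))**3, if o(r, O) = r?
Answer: 27/8 ≈ 3.3750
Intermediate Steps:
(c/o(2, -1))**3 = (3/2)**3 = 27/8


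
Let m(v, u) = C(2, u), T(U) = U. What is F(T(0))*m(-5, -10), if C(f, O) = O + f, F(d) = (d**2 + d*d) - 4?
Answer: 32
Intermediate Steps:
F(d) = -4 + 2*d**2 (F(d) = (d**2 + d**2) - 4 = 2*d**2 - 4 = -4 + 2*d**2)
m(v, u) = 2 + u (m(v, u) = u + 2 = 2 + u)
F(T(0))*m(-5, -10) = (-4 + 2*0**2)*(2 - 10) = (-4 + 2*0)*(-8) = (-4 + 0)*(-8) = -4*(-8) = 32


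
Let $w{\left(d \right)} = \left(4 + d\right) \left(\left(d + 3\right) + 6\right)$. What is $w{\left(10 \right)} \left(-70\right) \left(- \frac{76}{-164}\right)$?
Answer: $- \frac{353780}{41} \approx -8628.8$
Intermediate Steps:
$w{\left(d \right)} = \left(4 + d\right) \left(9 + d\right)$ ($w{\left(d \right)} = \left(4 + d\right) \left(\left(3 + d\right) + 6\right) = \left(4 + d\right) \left(9 + d\right)$)
$w{\left(10 \right)} \left(-70\right) \left(- \frac{76}{-164}\right) = \left(36 + 10^{2} + 13 \cdot 10\right) \left(-70\right) \left(- \frac{76}{-164}\right) = \left(36 + 100 + 130\right) \left(-70\right) \left(\left(-76\right) \left(- \frac{1}{164}\right)\right) = 266 \left(-70\right) \frac{19}{41} = \left(-18620\right) \frac{19}{41} = - \frac{353780}{41}$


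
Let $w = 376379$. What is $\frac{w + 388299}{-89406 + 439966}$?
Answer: $\frac{382339}{175280} \approx 2.1813$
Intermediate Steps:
$\frac{w + 388299}{-89406 + 439966} = \frac{376379 + 388299}{-89406 + 439966} = \frac{764678}{350560} = 764678 \cdot \frac{1}{350560} = \frac{382339}{175280}$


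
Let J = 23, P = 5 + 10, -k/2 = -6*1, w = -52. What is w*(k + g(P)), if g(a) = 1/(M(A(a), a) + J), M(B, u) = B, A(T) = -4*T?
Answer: -23036/37 ≈ -622.59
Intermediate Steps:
k = 12 (k = -(-12) = -2*(-6) = 12)
P = 15
g(a) = 1/(23 - 4*a) (g(a) = 1/(-4*a + 23) = 1/(23 - 4*a))
w*(k + g(P)) = -52*(12 - 1/(-23 + 4*15)) = -52*(12 - 1/(-23 + 60)) = -52*(12 - 1/37) = -52*443/37 = -23036/37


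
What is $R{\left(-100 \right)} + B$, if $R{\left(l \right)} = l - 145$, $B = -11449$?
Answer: $-11694$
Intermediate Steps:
$R{\left(l \right)} = -145 + l$
$R{\left(-100 \right)} + B = \left(-145 - 100\right) - 11449 = -245 - 11449 = -11694$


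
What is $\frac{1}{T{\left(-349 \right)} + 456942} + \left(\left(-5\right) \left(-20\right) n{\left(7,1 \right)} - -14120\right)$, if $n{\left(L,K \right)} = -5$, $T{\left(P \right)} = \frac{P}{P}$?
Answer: $\frac{6223563661}{456943} \approx 13620.0$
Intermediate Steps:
$T{\left(P \right)} = 1$
$\frac{1}{T{\left(-349 \right)} + 456942} + \left(\left(-5\right) \left(-20\right) n{\left(7,1 \right)} - -14120\right) = \frac{1}{1 + 456942} + \left(\left(-5\right) \left(-20\right) \left(-5\right) - -14120\right) = \frac{1}{456943} + \left(100 \left(-5\right) + 14120\right) = \frac{1}{456943} + \left(-500 + 14120\right) = \frac{1}{456943} + 13620 = \frac{6223563661}{456943}$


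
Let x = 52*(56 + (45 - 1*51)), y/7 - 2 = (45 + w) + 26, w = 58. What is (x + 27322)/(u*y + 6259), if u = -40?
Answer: -29922/30421 ≈ -0.98360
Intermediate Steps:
y = 917 (y = 14 + 7*((45 + 58) + 26) = 14 + 7*(103 + 26) = 14 + 7*129 = 14 + 903 = 917)
x = 2600 (x = 52*(56 + (45 - 51)) = 52*(56 - 6) = 52*50 = 2600)
(x + 27322)/(u*y + 6259) = (2600 + 27322)/(-40*917 + 6259) = 29922/(-36680 + 6259) = 29922/(-30421) = 29922*(-1/30421) = -29922/30421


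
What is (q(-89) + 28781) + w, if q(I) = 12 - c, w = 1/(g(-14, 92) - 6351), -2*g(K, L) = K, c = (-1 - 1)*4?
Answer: 182713543/6344 ≈ 28801.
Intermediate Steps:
c = -8 (c = -2*4 = -8)
g(K, L) = -K/2
w = -1/6344 (w = 1/(-1/2*(-14) - 6351) = 1/(7 - 6351) = 1/(-6344) = -1/6344 ≈ -0.00015763)
q(I) = 20 (q(I) = 12 - 1*(-8) = 12 + 8 = 20)
(q(-89) + 28781) + w = (20 + 28781) - 1/6344 = 28801 - 1/6344 = 182713543/6344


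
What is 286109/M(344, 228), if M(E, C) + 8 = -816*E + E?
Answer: -286109/280368 ≈ -1.0205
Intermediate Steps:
M(E, C) = -8 - 815*E (M(E, C) = -8 + (-816*E + E) = -8 - 815*E)
286109/M(344, 228) = 286109/(-8 - 815*344) = 286109/(-8 - 280360) = 286109/(-280368) = 286109*(-1/280368) = -286109/280368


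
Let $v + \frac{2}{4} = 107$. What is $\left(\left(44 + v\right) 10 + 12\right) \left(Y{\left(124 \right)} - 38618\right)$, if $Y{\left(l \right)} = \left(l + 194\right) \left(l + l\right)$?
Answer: $61053182$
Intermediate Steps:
$v = \frac{213}{2}$ ($v = - \frac{1}{2} + 107 = \frac{213}{2} \approx 106.5$)
$Y{\left(l \right)} = 2 l \left(194 + l\right)$ ($Y{\left(l \right)} = \left(194 + l\right) 2 l = 2 l \left(194 + l\right)$)
$\left(\left(44 + v\right) 10 + 12\right) \left(Y{\left(124 \right)} - 38618\right) = \left(\left(44 + \frac{213}{2}\right) 10 + 12\right) \left(2 \cdot 124 \left(194 + 124\right) - 38618\right) = \left(\frac{301}{2} \cdot 10 + 12\right) \left(2 \cdot 124 \cdot 318 - 38618\right) = \left(1505 + 12\right) \left(78864 - 38618\right) = 1517 \cdot 40246 = 61053182$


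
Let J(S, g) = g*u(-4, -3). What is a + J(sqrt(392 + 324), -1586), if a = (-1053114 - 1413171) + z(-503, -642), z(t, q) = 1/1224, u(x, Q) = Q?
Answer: -3012909047/1224 ≈ -2.4615e+6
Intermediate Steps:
z(t, q) = 1/1224
J(S, g) = -3*g (J(S, g) = g*(-3) = -3*g)
a = -3018732839/1224 (a = (-1053114 - 1413171) + 1/1224 = -2466285 + 1/1224 = -3018732839/1224 ≈ -2.4663e+6)
a + J(sqrt(392 + 324), -1586) = -3018732839/1224 - 3*(-1586) = -3018732839/1224 + 4758 = -3012909047/1224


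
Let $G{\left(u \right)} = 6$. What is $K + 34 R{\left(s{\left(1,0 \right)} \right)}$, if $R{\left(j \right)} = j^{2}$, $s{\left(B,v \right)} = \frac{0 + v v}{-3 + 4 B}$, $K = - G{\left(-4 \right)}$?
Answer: $-6$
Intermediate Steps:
$K = -6$ ($K = \left(-1\right) 6 = -6$)
$s{\left(B,v \right)} = \frac{v^{2}}{-3 + 4 B}$ ($s{\left(B,v \right)} = \frac{0 + v^{2}}{-3 + 4 B} = \frac{v^{2}}{-3 + 4 B}$)
$K + 34 R{\left(s{\left(1,0 \right)} \right)} = -6 + 34 \left(\frac{0^{2}}{-3 + 4 \cdot 1}\right)^{2} = -6 + 34 \left(\frac{0}{-3 + 4}\right)^{2} = -6 + 34 \left(\frac{0}{1}\right)^{2} = -6 + 34 \left(0 \cdot 1\right)^{2} = -6 + 34 \cdot 0^{2} = -6 + 34 \cdot 0 = -6 + 0 = -6$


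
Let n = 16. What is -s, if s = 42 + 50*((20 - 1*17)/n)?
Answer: -411/8 ≈ -51.375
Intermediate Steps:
s = 411/8 (s = 42 + 50*((20 - 1*17)/16) = 42 + 50*((20 - 17)*(1/16)) = 42 + 50*(3*(1/16)) = 42 + 50*(3/16) = 42 + 75/8 = 411/8 ≈ 51.375)
-s = -1*411/8 = -411/8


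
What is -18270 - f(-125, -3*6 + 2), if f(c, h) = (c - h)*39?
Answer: -14019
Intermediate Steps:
f(c, h) = -39*h + 39*c
-18270 - f(-125, -3*6 + 2) = -18270 - (-39*(-3*6 + 2) + 39*(-125)) = -18270 - (-39*(-18 + 2) - 4875) = -18270 - (-39*(-16) - 4875) = -18270 - (624 - 4875) = -18270 - 1*(-4251) = -18270 + 4251 = -14019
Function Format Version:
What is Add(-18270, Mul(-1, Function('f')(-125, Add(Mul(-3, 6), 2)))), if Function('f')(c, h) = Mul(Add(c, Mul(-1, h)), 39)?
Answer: -14019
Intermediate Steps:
Function('f')(c, h) = Add(Mul(-39, h), Mul(39, c))
Add(-18270, Mul(-1, Function('f')(-125, Add(Mul(-3, 6), 2)))) = Add(-18270, Mul(-1, Add(Mul(-39, Add(Mul(-3, 6), 2)), Mul(39, -125)))) = Add(-18270, Mul(-1, Add(Mul(-39, Add(-18, 2)), -4875))) = Add(-18270, Mul(-1, Add(Mul(-39, -16), -4875))) = Add(-18270, Mul(-1, Add(624, -4875))) = Add(-18270, Mul(-1, -4251)) = Add(-18270, 4251) = -14019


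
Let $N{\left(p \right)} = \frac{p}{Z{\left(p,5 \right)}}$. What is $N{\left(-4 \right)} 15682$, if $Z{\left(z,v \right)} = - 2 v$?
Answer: $\frac{31364}{5} \approx 6272.8$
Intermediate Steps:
$N{\left(p \right)} = - \frac{p}{10}$ ($N{\left(p \right)} = \frac{p}{\left(-2\right) 5} = \frac{p}{-10} = p \left(- \frac{1}{10}\right) = - \frac{p}{10}$)
$N{\left(-4 \right)} 15682 = \left(- \frac{1}{10}\right) \left(-4\right) 15682 = \frac{2}{5} \cdot 15682 = \frac{31364}{5}$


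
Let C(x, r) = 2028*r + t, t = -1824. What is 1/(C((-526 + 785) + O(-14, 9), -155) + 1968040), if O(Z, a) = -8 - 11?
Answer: 1/1651876 ≈ 6.0537e-7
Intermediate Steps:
O(Z, a) = -19
C(x, r) = -1824 + 2028*r (C(x, r) = 2028*r - 1824 = -1824 + 2028*r)
1/(C((-526 + 785) + O(-14, 9), -155) + 1968040) = 1/((-1824 + 2028*(-155)) + 1968040) = 1/((-1824 - 314340) + 1968040) = 1/(-316164 + 1968040) = 1/1651876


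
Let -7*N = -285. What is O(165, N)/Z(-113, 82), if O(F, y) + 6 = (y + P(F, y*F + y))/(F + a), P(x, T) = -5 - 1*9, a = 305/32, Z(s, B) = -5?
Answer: 228586/195475 ≈ 1.1694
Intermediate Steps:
N = 285/7 (N = -1/7*(-285) = 285/7 ≈ 40.714)
a = 305/32 (a = 305*(1/32) = 305/32 ≈ 9.5313)
P(x, T) = -14 (P(x, T) = -5 - 9 = -14)
O(F, y) = -6 + (-14 + y)/(305/32 + F) (O(F, y) = -6 + (y - 14)/(F + 305/32) = -6 + (-14 + y)/(305/32 + F))
O(165, N)/Z(-113, 82) = (2*(-1139 - 96*165 + 16*(285/7))/(305 + 32*165))/(-5) = (2*(-1139 - 15840 + 4560/7)/(305 + 5280))*(-1/5) = (2*(-114293/7)/5585)*(-1/5) = (2*(1/5585)*(-114293/7))*(-1/5) = -228586/39095*(-1/5) = 228586/195475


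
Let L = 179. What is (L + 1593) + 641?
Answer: 2413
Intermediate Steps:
(L + 1593) + 641 = (179 + 1593) + 641 = 1772 + 641 = 2413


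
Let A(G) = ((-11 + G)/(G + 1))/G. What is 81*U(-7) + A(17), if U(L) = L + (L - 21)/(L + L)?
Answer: -20654/51 ≈ -404.98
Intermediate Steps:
U(L) = L + (-21 + L)/(2*L) (U(L) = L + (-21 + L)/((2*L)) = L + (-21 + L)*(1/(2*L)) = L + (-21 + L)/(2*L))
A(G) = (-11 + G)/(G*(1 + G)) (A(G) = ((-11 + G)/(1 + G))/G = (-11 + G)/(G*(1 + G)))
81*U(-7) + A(17) = 81*(½ - 7 - 21/2/(-7)) + (-11 + 17)/(17*(1 + 17)) = 81*(½ - 7 - 21/2*(-⅐)) + (1/17)*6/18 = 81*(½ - 7 + 3/2) + (1/17)*(1/18)*6 = 81*(-5) + 1/51 = -405 + 1/51 = -20654/51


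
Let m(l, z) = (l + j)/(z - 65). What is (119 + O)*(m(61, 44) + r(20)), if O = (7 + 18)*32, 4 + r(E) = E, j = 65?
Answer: 9190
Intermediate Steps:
r(E) = -4 + E
m(l, z) = (65 + l)/(-65 + z) (m(l, z) = (l + 65)/(z - 65) = (65 + l)/(-65 + z))
O = 800 (O = 25*32 = 800)
(119 + O)*(m(61, 44) + r(20)) = (119 + 800)*((65 + 61)/(-65 + 44) + (-4 + 20)) = 919*(126/(-21) + 16) = 919*(-1/21*126 + 16) = 919*(-6 + 16) = 919*10 = 9190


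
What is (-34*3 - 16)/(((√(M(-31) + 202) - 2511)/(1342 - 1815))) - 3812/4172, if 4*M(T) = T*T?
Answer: -608734871483/26303119745 - 111628*√1769/25218715 ≈ -23.329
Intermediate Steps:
M(T) = T²/4 (M(T) = (T*T)/4 = T²/4)
(-34*3 - 16)/(((√(M(-31) + 202) - 2511)/(1342 - 1815))) - 3812/4172 = (-34*3 - 16)/(((√((¼)*(-31)² + 202) - 2511)/(1342 - 1815))) - 3812/4172 = (-102 - 16)/(((√((¼)*961 + 202) - 2511)/(-473))) - 3812*1/4172 = -118*(-473/(√(961/4 + 202) - 2511)) - 953/1043 = -118*(-473/(√(1769/4) - 2511)) - 953/1043 = -118*(-473/(√1769/2 - 2511)) - 953/1043 = -118*(-473/(-2511 + √1769/2)) - 953/1043 = -118/(2511/473 - √1769/946) - 953/1043 = -953/1043 - 118/(2511/473 - √1769/946)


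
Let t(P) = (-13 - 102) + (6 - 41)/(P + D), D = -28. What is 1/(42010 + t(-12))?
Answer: 8/335167 ≈ 2.3869e-5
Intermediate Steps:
t(P) = -115 - 35/(-28 + P) (t(P) = (-13 - 102) + (6 - 41)/(P - 28) = -115 - 35/(-28 + P))
1/(42010 + t(-12)) = 1/(42010 + 5*(637 - 23*(-12))/(-28 - 12)) = 1/(42010 + 5*(637 + 276)/(-40)) = 1/(42010 + 5*(-1/40)*913) = 1/(42010 - 913/8) = 1/(335167/8) = 8/335167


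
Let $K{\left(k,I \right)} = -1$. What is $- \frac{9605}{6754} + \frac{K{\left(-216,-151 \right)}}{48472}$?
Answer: $- \frac{232790157}{163689944} \approx -1.4221$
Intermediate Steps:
$- \frac{9605}{6754} + \frac{K{\left(-216,-151 \right)}}{48472} = - \frac{9605}{6754} - \frac{1}{48472} = - \frac{232790157}{163689944}$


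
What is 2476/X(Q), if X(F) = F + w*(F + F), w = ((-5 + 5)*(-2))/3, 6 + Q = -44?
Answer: -1238/25 ≈ -49.520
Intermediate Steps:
Q = -50 (Q = -6 - 44 = -50)
w = 0 (w = (0*(-2))*(1/3) = 0*(1/3) = 0)
X(F) = F (X(F) = F + 0*(F + F) = F + 0*(2*F) = F + 0 = F)
2476/X(Q) = 2476/(-50) = 2476*(-1/50) = -1238/25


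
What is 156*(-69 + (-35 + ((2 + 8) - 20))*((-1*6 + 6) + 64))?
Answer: -460044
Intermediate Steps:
156*(-69 + (-35 + ((2 + 8) - 20))*((-1*6 + 6) + 64)) = 156*(-69 + (-35 + (10 - 20))*((-6 + 6) + 64)) = 156*(-69 + (-35 - 10)*(0 + 64)) = 156*(-69 - 45*64) = 156*(-69 - 2880) = 156*(-2949) = -460044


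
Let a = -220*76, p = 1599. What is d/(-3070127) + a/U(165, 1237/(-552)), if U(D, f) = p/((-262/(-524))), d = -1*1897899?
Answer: -22631521219/4909133073 ≈ -4.6101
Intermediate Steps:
a = -16720 (a = -10*1672 = -16720)
d = -1897899
U(D, f) = 3198 (U(D, f) = 1599/((-262/(-524))) = 1599/((-262*(-1/524))) = 1599/(1/2) = 1599*2 = 3198)
d/(-3070127) + a/U(165, 1237/(-552)) = -1897899/(-3070127) - 16720/3198 = -1897899*(-1/3070127) - 16720*1/3198 = 1897899/3070127 - 8360/1599 = -22631521219/4909133073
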